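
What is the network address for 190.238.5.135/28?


IP:   10111110.11101110.00000101.10000111
Mask: 11111111.11111111.11111111.11110000
AND operation:
Net:  10111110.11101110.00000101.10000000
Network: 190.238.5.128/28


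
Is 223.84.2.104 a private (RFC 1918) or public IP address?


RFC 1918 private ranges:
  10.0.0.0/8 (10.0.0.0 - 10.255.255.255)
  172.16.0.0/12 (172.16.0.0 - 172.31.255.255)
  192.168.0.0/16 (192.168.0.0 - 192.168.255.255)
Public (not in any RFC 1918 range)


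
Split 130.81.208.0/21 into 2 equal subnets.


New prefix = 21 + 1 = 22
Each subnet has 1024 addresses
  130.81.208.0/22
  130.81.212.0/22
Subnets: 130.81.208.0/22, 130.81.212.0/22


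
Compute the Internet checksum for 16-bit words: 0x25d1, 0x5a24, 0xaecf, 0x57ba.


Sum all words (with carry folding):
+ 0x25d1 = 0x25d1
+ 0x5a24 = 0x7ff5
+ 0xaecf = 0x2ec5
+ 0x57ba = 0x867f
One's complement: ~0x867f
Checksum = 0x7980


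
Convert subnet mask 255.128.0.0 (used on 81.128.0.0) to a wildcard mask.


Subnet mask: 255.128.0.0
Wildcard = 255.255.255.255 - subnet mask
255 - 255 = 0
255 - 128 = 127
255 - 0 = 255
255 - 0 = 255
Wildcard: 0.127.255.255


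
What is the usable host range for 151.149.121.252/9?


Network: 151.128.0.0
Broadcast: 151.255.255.255
First usable = network + 1
Last usable = broadcast - 1
Range: 151.128.0.1 to 151.255.255.254


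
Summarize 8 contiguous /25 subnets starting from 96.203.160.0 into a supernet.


Original prefix: /25
Number of subnets: 8 = 2^3
New prefix = 25 - 3 = 22
Supernet: 96.203.160.0/22


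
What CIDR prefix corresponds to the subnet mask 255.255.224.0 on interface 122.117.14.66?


Binary: 11111111.11111111.11100000.00000000
Count leading 1s
Prefix: /19


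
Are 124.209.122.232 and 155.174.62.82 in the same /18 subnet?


Mask: 255.255.192.0
124.209.122.232 AND mask = 124.209.64.0
155.174.62.82 AND mask = 155.174.0.0
No, different subnets (124.209.64.0 vs 155.174.0.0)


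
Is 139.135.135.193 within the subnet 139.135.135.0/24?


Subnet network: 139.135.135.0
Test IP AND mask: 139.135.135.0
Yes, 139.135.135.193 is in 139.135.135.0/24


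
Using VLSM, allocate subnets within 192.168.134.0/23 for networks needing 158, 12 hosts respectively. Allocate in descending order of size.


158 hosts -> /24 (254 usable): 192.168.134.0/24
12 hosts -> /28 (14 usable): 192.168.135.0/28
Allocation: 192.168.134.0/24 (158 hosts, 254 usable); 192.168.135.0/28 (12 hosts, 14 usable)


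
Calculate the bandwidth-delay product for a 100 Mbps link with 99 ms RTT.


BDP = bandwidth * RTT
= 100 Mbps * 99 ms
= 100 * 1e6 * 99 / 1000 bits
= 9900000 bits
= 1237500 bytes
= 1208.4961 KB
BDP = 9900000 bits (1237500 bytes)


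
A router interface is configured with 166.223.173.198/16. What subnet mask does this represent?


/16 means 16 network bits, 16 host bits
Binary: 11111111111111110000000000000000
Mask: 255.255.0.0


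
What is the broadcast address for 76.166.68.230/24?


Network: 76.166.68.0/24
Host bits = 8
Set all host bits to 1:
Broadcast: 76.166.68.255


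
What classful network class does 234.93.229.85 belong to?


First octet: 234
Binary: 11101010
1110xxxx -> Class D (224-239)
Class D (multicast), default mask N/A


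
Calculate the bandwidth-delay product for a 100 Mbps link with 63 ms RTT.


BDP = bandwidth * RTT
= 100 Mbps * 63 ms
= 100 * 1e6 * 63 / 1000 bits
= 6300000 bits
= 787500 bytes
= 769.043 KB
BDP = 6300000 bits (787500 bytes)


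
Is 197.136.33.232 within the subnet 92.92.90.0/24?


Subnet network: 92.92.90.0
Test IP AND mask: 197.136.33.0
No, 197.136.33.232 is not in 92.92.90.0/24


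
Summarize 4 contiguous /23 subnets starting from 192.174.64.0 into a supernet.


Original prefix: /23
Number of subnets: 4 = 2^2
New prefix = 23 - 2 = 21
Supernet: 192.174.64.0/21


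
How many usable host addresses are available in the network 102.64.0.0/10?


Host bits = 32 - 10 = 22
Total addresses = 2^22 = 4194304
Usable = total - 2 (network and broadcast)
Usable hosts: 4194302


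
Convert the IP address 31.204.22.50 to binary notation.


31 = 00011111
204 = 11001100
22 = 00010110
50 = 00110010
Binary: 00011111.11001100.00010110.00110010


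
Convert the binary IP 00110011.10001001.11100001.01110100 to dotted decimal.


00110011 = 51
10001001 = 137
11100001 = 225
01110100 = 116
IP: 51.137.225.116


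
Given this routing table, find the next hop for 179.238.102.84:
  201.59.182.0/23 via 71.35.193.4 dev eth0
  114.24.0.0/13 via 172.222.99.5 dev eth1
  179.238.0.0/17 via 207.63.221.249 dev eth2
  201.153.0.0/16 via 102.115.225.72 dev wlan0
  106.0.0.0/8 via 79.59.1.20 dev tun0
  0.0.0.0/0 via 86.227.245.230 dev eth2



Longest prefix match for 179.238.102.84:
  /23 201.59.182.0: no
  /13 114.24.0.0: no
  /17 179.238.0.0: MATCH
  /16 201.153.0.0: no
  /8 106.0.0.0: no
  /0 0.0.0.0: MATCH
Selected: next-hop 207.63.221.249 via eth2 (matched /17)


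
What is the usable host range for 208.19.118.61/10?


Network: 208.0.0.0
Broadcast: 208.63.255.255
First usable = network + 1
Last usable = broadcast - 1
Range: 208.0.0.1 to 208.63.255.254


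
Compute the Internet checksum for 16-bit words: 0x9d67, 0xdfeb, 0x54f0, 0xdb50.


Sum all words (with carry folding):
+ 0x9d67 = 0x9d67
+ 0xdfeb = 0x7d53
+ 0x54f0 = 0xd243
+ 0xdb50 = 0xad94
One's complement: ~0xad94
Checksum = 0x526b


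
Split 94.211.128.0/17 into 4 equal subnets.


New prefix = 17 + 2 = 19
Each subnet has 8192 addresses
  94.211.128.0/19
  94.211.160.0/19
  94.211.192.0/19
  94.211.224.0/19
Subnets: 94.211.128.0/19, 94.211.160.0/19, 94.211.192.0/19, 94.211.224.0/19


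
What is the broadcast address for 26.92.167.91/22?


Network: 26.92.164.0/22
Host bits = 10
Set all host bits to 1:
Broadcast: 26.92.167.255


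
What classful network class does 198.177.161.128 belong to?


First octet: 198
Binary: 11000110
110xxxxx -> Class C (192-223)
Class C, default mask 255.255.255.0 (/24)


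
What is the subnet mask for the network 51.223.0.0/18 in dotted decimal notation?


/18 means 18 network bits, 14 host bits
Binary: 11111111111111111100000000000000
Mask: 255.255.192.0


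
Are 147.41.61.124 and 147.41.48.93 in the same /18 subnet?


Mask: 255.255.192.0
147.41.61.124 AND mask = 147.41.0.0
147.41.48.93 AND mask = 147.41.0.0
Yes, same subnet (147.41.0.0)


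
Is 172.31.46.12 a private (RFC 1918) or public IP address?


RFC 1918 private ranges:
  10.0.0.0/8 (10.0.0.0 - 10.255.255.255)
  172.16.0.0/12 (172.16.0.0 - 172.31.255.255)
  192.168.0.0/16 (192.168.0.0 - 192.168.255.255)
Private (in 172.16.0.0/12)


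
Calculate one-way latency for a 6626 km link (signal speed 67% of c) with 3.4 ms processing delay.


Speed = 0.67 * 3e5 km/s = 201000 km/s
Propagation delay = 6626 / 201000 = 0.033 s = 32.9652 ms
Processing delay = 3.4 ms
Total one-way latency = 36.3652 ms


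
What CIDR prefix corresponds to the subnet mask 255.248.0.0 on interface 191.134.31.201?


Binary: 11111111.11111000.00000000.00000000
Count leading 1s
Prefix: /13


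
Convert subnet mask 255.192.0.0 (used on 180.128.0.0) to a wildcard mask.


Subnet mask: 255.192.0.0
Wildcard = 255.255.255.255 - subnet mask
255 - 255 = 0
255 - 192 = 63
255 - 0 = 255
255 - 0 = 255
Wildcard: 0.63.255.255


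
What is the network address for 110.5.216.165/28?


IP:   01101110.00000101.11011000.10100101
Mask: 11111111.11111111.11111111.11110000
AND operation:
Net:  01101110.00000101.11011000.10100000
Network: 110.5.216.160/28


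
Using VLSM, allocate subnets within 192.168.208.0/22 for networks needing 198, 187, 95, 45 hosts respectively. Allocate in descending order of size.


198 hosts -> /24 (254 usable): 192.168.208.0/24
187 hosts -> /24 (254 usable): 192.168.209.0/24
95 hosts -> /25 (126 usable): 192.168.210.0/25
45 hosts -> /26 (62 usable): 192.168.210.128/26
Allocation: 192.168.208.0/24 (198 hosts, 254 usable); 192.168.209.0/24 (187 hosts, 254 usable); 192.168.210.0/25 (95 hosts, 126 usable); 192.168.210.128/26 (45 hosts, 62 usable)


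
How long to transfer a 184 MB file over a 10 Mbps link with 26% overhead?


Effective throughput = 10 * (1 - 26/100) = 7.4 Mbps
File size in Mb = 184 * 8 = 1472 Mb
Time = 1472 / 7.4
Time = 198.9189 seconds


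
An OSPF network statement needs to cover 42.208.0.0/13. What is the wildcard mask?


Subnet mask: 255.248.0.0
Wildcard = 255.255.255.255 - subnet mask
255 - 255 = 0
255 - 248 = 7
255 - 0 = 255
255 - 0 = 255
Wildcard: 0.7.255.255


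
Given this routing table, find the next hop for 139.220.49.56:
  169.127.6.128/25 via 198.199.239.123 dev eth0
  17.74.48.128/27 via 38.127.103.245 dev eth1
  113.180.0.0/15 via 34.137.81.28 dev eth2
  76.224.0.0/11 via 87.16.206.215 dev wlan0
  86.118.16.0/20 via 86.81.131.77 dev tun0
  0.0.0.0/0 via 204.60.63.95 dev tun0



Longest prefix match for 139.220.49.56:
  /25 169.127.6.128: no
  /27 17.74.48.128: no
  /15 113.180.0.0: no
  /11 76.224.0.0: no
  /20 86.118.16.0: no
  /0 0.0.0.0: MATCH
Selected: next-hop 204.60.63.95 via tun0 (matched /0)


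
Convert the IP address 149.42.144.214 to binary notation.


149 = 10010101
42 = 00101010
144 = 10010000
214 = 11010110
Binary: 10010101.00101010.10010000.11010110


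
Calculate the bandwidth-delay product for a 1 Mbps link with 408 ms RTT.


BDP = bandwidth * RTT
= 1 Mbps * 408 ms
= 1 * 1e6 * 408 / 1000 bits
= 408000 bits
= 51000 bytes
= 49.8047 KB
BDP = 408000 bits (51000 bytes)


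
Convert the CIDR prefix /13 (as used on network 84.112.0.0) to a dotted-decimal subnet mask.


/13 means 13 network bits, 19 host bits
Binary: 11111111111110000000000000000000
Mask: 255.248.0.0


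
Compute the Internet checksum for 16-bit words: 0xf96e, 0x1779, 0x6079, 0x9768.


Sum all words (with carry folding):
+ 0xf96e = 0xf96e
+ 0x1779 = 0x10e8
+ 0x6079 = 0x7161
+ 0x9768 = 0x08ca
One's complement: ~0x08ca
Checksum = 0xf735


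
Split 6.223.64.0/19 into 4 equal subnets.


New prefix = 19 + 2 = 21
Each subnet has 2048 addresses
  6.223.64.0/21
  6.223.72.0/21
  6.223.80.0/21
  6.223.88.0/21
Subnets: 6.223.64.0/21, 6.223.72.0/21, 6.223.80.0/21, 6.223.88.0/21


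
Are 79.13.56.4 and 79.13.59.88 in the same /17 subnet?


Mask: 255.255.128.0
79.13.56.4 AND mask = 79.13.0.0
79.13.59.88 AND mask = 79.13.0.0
Yes, same subnet (79.13.0.0)


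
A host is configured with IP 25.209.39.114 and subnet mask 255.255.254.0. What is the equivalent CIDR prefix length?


Binary: 11111111.11111111.11111110.00000000
Count leading 1s
Prefix: /23


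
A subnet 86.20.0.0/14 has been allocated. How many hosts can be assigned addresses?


Host bits = 32 - 14 = 18
Total addresses = 2^18 = 262144
Usable = total - 2 (network and broadcast)
Usable hosts: 262142


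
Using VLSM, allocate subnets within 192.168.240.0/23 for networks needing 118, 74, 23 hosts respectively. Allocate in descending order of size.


118 hosts -> /25 (126 usable): 192.168.240.0/25
74 hosts -> /25 (126 usable): 192.168.240.128/25
23 hosts -> /27 (30 usable): 192.168.241.0/27
Allocation: 192.168.240.0/25 (118 hosts, 126 usable); 192.168.240.128/25 (74 hosts, 126 usable); 192.168.241.0/27 (23 hosts, 30 usable)


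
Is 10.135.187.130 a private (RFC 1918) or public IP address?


RFC 1918 private ranges:
  10.0.0.0/8 (10.0.0.0 - 10.255.255.255)
  172.16.0.0/12 (172.16.0.0 - 172.31.255.255)
  192.168.0.0/16 (192.168.0.0 - 192.168.255.255)
Private (in 10.0.0.0/8)


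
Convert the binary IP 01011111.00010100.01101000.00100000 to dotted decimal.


01011111 = 95
00010100 = 20
01101000 = 104
00100000 = 32
IP: 95.20.104.32


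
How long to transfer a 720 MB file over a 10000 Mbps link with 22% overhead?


Effective throughput = 10000 * (1 - 22/100) = 7800 Mbps
File size in Mb = 720 * 8 = 5760 Mb
Time = 5760 / 7800
Time = 0.7385 seconds


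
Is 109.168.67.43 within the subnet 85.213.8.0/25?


Subnet network: 85.213.8.0
Test IP AND mask: 109.168.67.0
No, 109.168.67.43 is not in 85.213.8.0/25


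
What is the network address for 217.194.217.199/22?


IP:   11011001.11000010.11011001.11000111
Mask: 11111111.11111111.11111100.00000000
AND operation:
Net:  11011001.11000010.11011000.00000000
Network: 217.194.216.0/22


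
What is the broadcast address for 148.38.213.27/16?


Network: 148.38.0.0/16
Host bits = 16
Set all host bits to 1:
Broadcast: 148.38.255.255


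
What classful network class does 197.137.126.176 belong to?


First octet: 197
Binary: 11000101
110xxxxx -> Class C (192-223)
Class C, default mask 255.255.255.0 (/24)


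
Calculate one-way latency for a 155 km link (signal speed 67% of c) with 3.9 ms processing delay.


Speed = 0.67 * 3e5 km/s = 201000 km/s
Propagation delay = 155 / 201000 = 0.0008 s = 0.7711 ms
Processing delay = 3.9 ms
Total one-way latency = 4.6711 ms


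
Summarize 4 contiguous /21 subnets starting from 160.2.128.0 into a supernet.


Original prefix: /21
Number of subnets: 4 = 2^2
New prefix = 21 - 2 = 19
Supernet: 160.2.128.0/19


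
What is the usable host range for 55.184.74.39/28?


Network: 55.184.74.32
Broadcast: 55.184.74.47
First usable = network + 1
Last usable = broadcast - 1
Range: 55.184.74.33 to 55.184.74.46


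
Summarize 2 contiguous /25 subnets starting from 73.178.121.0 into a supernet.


Original prefix: /25
Number of subnets: 2 = 2^1
New prefix = 25 - 1 = 24
Supernet: 73.178.121.0/24


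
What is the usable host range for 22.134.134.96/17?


Network: 22.134.128.0
Broadcast: 22.134.255.255
First usable = network + 1
Last usable = broadcast - 1
Range: 22.134.128.1 to 22.134.255.254


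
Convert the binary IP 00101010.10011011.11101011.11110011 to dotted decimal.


00101010 = 42
10011011 = 155
11101011 = 235
11110011 = 243
IP: 42.155.235.243


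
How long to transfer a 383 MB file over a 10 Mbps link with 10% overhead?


Effective throughput = 10 * (1 - 10/100) = 9 Mbps
File size in Mb = 383 * 8 = 3064 Mb
Time = 3064 / 9
Time = 340.4444 seconds


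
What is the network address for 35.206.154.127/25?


IP:   00100011.11001110.10011010.01111111
Mask: 11111111.11111111.11111111.10000000
AND operation:
Net:  00100011.11001110.10011010.00000000
Network: 35.206.154.0/25


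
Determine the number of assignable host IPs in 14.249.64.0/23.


Host bits = 32 - 23 = 9
Total addresses = 2^9 = 512
Usable = total - 2 (network and broadcast)
Usable hosts: 510


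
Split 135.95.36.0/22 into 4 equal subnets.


New prefix = 22 + 2 = 24
Each subnet has 256 addresses
  135.95.36.0/24
  135.95.37.0/24
  135.95.38.0/24
  135.95.39.0/24
Subnets: 135.95.36.0/24, 135.95.37.0/24, 135.95.38.0/24, 135.95.39.0/24


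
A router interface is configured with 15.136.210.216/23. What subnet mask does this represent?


/23 means 23 network bits, 9 host bits
Binary: 11111111111111111111111000000000
Mask: 255.255.254.0


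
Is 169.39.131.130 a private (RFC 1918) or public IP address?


RFC 1918 private ranges:
  10.0.0.0/8 (10.0.0.0 - 10.255.255.255)
  172.16.0.0/12 (172.16.0.0 - 172.31.255.255)
  192.168.0.0/16 (192.168.0.0 - 192.168.255.255)
Public (not in any RFC 1918 range)


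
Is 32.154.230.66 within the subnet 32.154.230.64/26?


Subnet network: 32.154.230.64
Test IP AND mask: 32.154.230.64
Yes, 32.154.230.66 is in 32.154.230.64/26


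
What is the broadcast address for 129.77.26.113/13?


Network: 129.72.0.0/13
Host bits = 19
Set all host bits to 1:
Broadcast: 129.79.255.255


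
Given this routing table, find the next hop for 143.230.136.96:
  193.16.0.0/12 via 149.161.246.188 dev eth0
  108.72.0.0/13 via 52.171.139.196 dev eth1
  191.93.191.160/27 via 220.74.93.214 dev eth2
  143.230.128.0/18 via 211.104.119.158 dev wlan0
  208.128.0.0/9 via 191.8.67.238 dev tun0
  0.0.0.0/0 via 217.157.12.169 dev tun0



Longest prefix match for 143.230.136.96:
  /12 193.16.0.0: no
  /13 108.72.0.0: no
  /27 191.93.191.160: no
  /18 143.230.128.0: MATCH
  /9 208.128.0.0: no
  /0 0.0.0.0: MATCH
Selected: next-hop 211.104.119.158 via wlan0 (matched /18)


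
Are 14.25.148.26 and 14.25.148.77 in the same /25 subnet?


Mask: 255.255.255.128
14.25.148.26 AND mask = 14.25.148.0
14.25.148.77 AND mask = 14.25.148.0
Yes, same subnet (14.25.148.0)


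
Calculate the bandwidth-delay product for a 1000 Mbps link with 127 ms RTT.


BDP = bandwidth * RTT
= 1000 Mbps * 127 ms
= 1000 * 1e6 * 127 / 1000 bits
= 127000000 bits
= 15875000 bytes
= 15502.9297 KB
BDP = 127000000 bits (15875000 bytes)


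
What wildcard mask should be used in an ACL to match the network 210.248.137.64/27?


Subnet mask: 255.255.255.224
Wildcard = 255.255.255.255 - subnet mask
255 - 255 = 0
255 - 255 = 0
255 - 255 = 0
255 - 224 = 31
Wildcard: 0.0.0.31


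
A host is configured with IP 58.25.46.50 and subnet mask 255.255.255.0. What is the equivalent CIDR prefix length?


Binary: 11111111.11111111.11111111.00000000
Count leading 1s
Prefix: /24


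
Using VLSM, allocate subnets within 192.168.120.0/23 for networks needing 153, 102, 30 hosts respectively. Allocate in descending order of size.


153 hosts -> /24 (254 usable): 192.168.120.0/24
102 hosts -> /25 (126 usable): 192.168.121.0/25
30 hosts -> /27 (30 usable): 192.168.121.128/27
Allocation: 192.168.120.0/24 (153 hosts, 254 usable); 192.168.121.0/25 (102 hosts, 126 usable); 192.168.121.128/27 (30 hosts, 30 usable)


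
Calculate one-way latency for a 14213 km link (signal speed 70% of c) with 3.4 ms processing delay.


Speed = 0.7 * 3e5 km/s = 210000 km/s
Propagation delay = 14213 / 210000 = 0.0677 s = 67.681 ms
Processing delay = 3.4 ms
Total one-way latency = 71.081 ms


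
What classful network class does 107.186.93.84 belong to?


First octet: 107
Binary: 01101011
0xxxxxxx -> Class A (1-126)
Class A, default mask 255.0.0.0 (/8)


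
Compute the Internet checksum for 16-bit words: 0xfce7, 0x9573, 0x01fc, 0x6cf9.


Sum all words (with carry folding):
+ 0xfce7 = 0xfce7
+ 0x9573 = 0x925b
+ 0x01fc = 0x9457
+ 0x6cf9 = 0x0151
One's complement: ~0x0151
Checksum = 0xfeae


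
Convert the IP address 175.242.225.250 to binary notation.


175 = 10101111
242 = 11110010
225 = 11100001
250 = 11111010
Binary: 10101111.11110010.11100001.11111010


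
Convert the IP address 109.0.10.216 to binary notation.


109 = 01101101
0 = 00000000
10 = 00001010
216 = 11011000
Binary: 01101101.00000000.00001010.11011000


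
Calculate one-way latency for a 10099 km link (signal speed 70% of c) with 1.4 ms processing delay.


Speed = 0.7 * 3e5 km/s = 210000 km/s
Propagation delay = 10099 / 210000 = 0.0481 s = 48.0905 ms
Processing delay = 1.4 ms
Total one-way latency = 49.4905 ms


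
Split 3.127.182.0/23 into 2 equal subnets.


New prefix = 23 + 1 = 24
Each subnet has 256 addresses
  3.127.182.0/24
  3.127.183.0/24
Subnets: 3.127.182.0/24, 3.127.183.0/24


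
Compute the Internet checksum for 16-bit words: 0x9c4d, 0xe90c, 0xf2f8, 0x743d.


Sum all words (with carry folding):
+ 0x9c4d = 0x9c4d
+ 0xe90c = 0x855a
+ 0xf2f8 = 0x7853
+ 0x743d = 0xec90
One's complement: ~0xec90
Checksum = 0x136f


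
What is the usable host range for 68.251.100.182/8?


Network: 68.0.0.0
Broadcast: 68.255.255.255
First usable = network + 1
Last usable = broadcast - 1
Range: 68.0.0.1 to 68.255.255.254


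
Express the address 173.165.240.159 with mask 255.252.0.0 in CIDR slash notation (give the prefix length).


Binary: 11111111.11111100.00000000.00000000
Count leading 1s
Prefix: /14


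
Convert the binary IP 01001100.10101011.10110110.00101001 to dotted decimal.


01001100 = 76
10101011 = 171
10110110 = 182
00101001 = 41
IP: 76.171.182.41


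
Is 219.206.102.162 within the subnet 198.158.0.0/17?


Subnet network: 198.158.0.0
Test IP AND mask: 219.206.0.0
No, 219.206.102.162 is not in 198.158.0.0/17


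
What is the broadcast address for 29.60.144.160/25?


Network: 29.60.144.128/25
Host bits = 7
Set all host bits to 1:
Broadcast: 29.60.144.255


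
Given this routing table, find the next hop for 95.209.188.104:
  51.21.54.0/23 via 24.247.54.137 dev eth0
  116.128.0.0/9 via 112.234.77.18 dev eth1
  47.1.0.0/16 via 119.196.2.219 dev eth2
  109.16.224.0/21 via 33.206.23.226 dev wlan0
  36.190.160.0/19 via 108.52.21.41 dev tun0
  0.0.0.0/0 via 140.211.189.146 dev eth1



Longest prefix match for 95.209.188.104:
  /23 51.21.54.0: no
  /9 116.128.0.0: no
  /16 47.1.0.0: no
  /21 109.16.224.0: no
  /19 36.190.160.0: no
  /0 0.0.0.0: MATCH
Selected: next-hop 140.211.189.146 via eth1 (matched /0)


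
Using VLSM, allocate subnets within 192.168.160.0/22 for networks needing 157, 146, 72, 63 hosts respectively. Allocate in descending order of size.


157 hosts -> /24 (254 usable): 192.168.160.0/24
146 hosts -> /24 (254 usable): 192.168.161.0/24
72 hosts -> /25 (126 usable): 192.168.162.0/25
63 hosts -> /25 (126 usable): 192.168.162.128/25
Allocation: 192.168.160.0/24 (157 hosts, 254 usable); 192.168.161.0/24 (146 hosts, 254 usable); 192.168.162.0/25 (72 hosts, 126 usable); 192.168.162.128/25 (63 hosts, 126 usable)


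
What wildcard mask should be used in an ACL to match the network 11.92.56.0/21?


Subnet mask: 255.255.248.0
Wildcard = 255.255.255.255 - subnet mask
255 - 255 = 0
255 - 255 = 0
255 - 248 = 7
255 - 0 = 255
Wildcard: 0.0.7.255


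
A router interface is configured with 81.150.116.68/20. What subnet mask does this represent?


/20 means 20 network bits, 12 host bits
Binary: 11111111111111111111000000000000
Mask: 255.255.240.0


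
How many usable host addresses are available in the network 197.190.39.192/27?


Host bits = 32 - 27 = 5
Total addresses = 2^5 = 32
Usable = total - 2 (network and broadcast)
Usable hosts: 30


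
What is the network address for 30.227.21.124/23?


IP:   00011110.11100011.00010101.01111100
Mask: 11111111.11111111.11111110.00000000
AND operation:
Net:  00011110.11100011.00010100.00000000
Network: 30.227.20.0/23


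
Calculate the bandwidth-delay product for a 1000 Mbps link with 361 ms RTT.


BDP = bandwidth * RTT
= 1000 Mbps * 361 ms
= 1000 * 1e6 * 361 / 1000 bits
= 361000000 bits
= 45125000 bytes
= 44067.3828 KB
BDP = 361000000 bits (45125000 bytes)


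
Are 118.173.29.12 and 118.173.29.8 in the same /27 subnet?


Mask: 255.255.255.224
118.173.29.12 AND mask = 118.173.29.0
118.173.29.8 AND mask = 118.173.29.0
Yes, same subnet (118.173.29.0)


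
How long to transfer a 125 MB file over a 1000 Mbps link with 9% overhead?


Effective throughput = 1000 * (1 - 9/100) = 910 Mbps
File size in Mb = 125 * 8 = 1000 Mb
Time = 1000 / 910
Time = 1.0989 seconds


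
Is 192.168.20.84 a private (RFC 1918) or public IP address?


RFC 1918 private ranges:
  10.0.0.0/8 (10.0.0.0 - 10.255.255.255)
  172.16.0.0/12 (172.16.0.0 - 172.31.255.255)
  192.168.0.0/16 (192.168.0.0 - 192.168.255.255)
Private (in 192.168.0.0/16)


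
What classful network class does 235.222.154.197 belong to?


First octet: 235
Binary: 11101011
1110xxxx -> Class D (224-239)
Class D (multicast), default mask N/A


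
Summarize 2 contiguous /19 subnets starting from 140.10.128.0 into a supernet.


Original prefix: /19
Number of subnets: 2 = 2^1
New prefix = 19 - 1 = 18
Supernet: 140.10.128.0/18


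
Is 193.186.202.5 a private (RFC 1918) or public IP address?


RFC 1918 private ranges:
  10.0.0.0/8 (10.0.0.0 - 10.255.255.255)
  172.16.0.0/12 (172.16.0.0 - 172.31.255.255)
  192.168.0.0/16 (192.168.0.0 - 192.168.255.255)
Public (not in any RFC 1918 range)


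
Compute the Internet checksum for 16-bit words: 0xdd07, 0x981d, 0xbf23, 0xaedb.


Sum all words (with carry folding):
+ 0xdd07 = 0xdd07
+ 0x981d = 0x7525
+ 0xbf23 = 0x3449
+ 0xaedb = 0xe324
One's complement: ~0xe324
Checksum = 0x1cdb


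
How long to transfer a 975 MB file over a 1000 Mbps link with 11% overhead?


Effective throughput = 1000 * (1 - 11/100) = 890 Mbps
File size in Mb = 975 * 8 = 7800 Mb
Time = 7800 / 890
Time = 8.764 seconds


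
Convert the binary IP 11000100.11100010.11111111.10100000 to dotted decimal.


11000100 = 196
11100010 = 226
11111111 = 255
10100000 = 160
IP: 196.226.255.160


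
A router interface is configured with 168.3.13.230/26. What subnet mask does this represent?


/26 means 26 network bits, 6 host bits
Binary: 11111111111111111111111111000000
Mask: 255.255.255.192


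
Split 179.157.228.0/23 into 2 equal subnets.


New prefix = 23 + 1 = 24
Each subnet has 256 addresses
  179.157.228.0/24
  179.157.229.0/24
Subnets: 179.157.228.0/24, 179.157.229.0/24


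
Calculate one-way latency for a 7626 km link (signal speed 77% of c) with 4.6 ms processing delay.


Speed = 0.77 * 3e5 km/s = 231000 km/s
Propagation delay = 7626 / 231000 = 0.033 s = 33.013 ms
Processing delay = 4.6 ms
Total one-way latency = 37.613 ms


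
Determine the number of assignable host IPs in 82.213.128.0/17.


Host bits = 32 - 17 = 15
Total addresses = 2^15 = 32768
Usable = total - 2 (network and broadcast)
Usable hosts: 32766


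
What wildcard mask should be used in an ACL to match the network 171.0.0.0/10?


Subnet mask: 255.192.0.0
Wildcard = 255.255.255.255 - subnet mask
255 - 255 = 0
255 - 192 = 63
255 - 0 = 255
255 - 0 = 255
Wildcard: 0.63.255.255


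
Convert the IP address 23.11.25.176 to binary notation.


23 = 00010111
11 = 00001011
25 = 00011001
176 = 10110000
Binary: 00010111.00001011.00011001.10110000


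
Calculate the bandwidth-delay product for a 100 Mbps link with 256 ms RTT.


BDP = bandwidth * RTT
= 100 Mbps * 256 ms
= 100 * 1e6 * 256 / 1000 bits
= 25600000 bits
= 3200000 bytes
= 3125 KB
BDP = 25600000 bits (3200000 bytes)


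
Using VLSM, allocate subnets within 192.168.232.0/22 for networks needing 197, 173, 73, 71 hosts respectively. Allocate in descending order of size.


197 hosts -> /24 (254 usable): 192.168.232.0/24
173 hosts -> /24 (254 usable): 192.168.233.0/24
73 hosts -> /25 (126 usable): 192.168.234.0/25
71 hosts -> /25 (126 usable): 192.168.234.128/25
Allocation: 192.168.232.0/24 (197 hosts, 254 usable); 192.168.233.0/24 (173 hosts, 254 usable); 192.168.234.0/25 (73 hosts, 126 usable); 192.168.234.128/25 (71 hosts, 126 usable)


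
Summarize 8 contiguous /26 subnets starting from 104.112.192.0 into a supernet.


Original prefix: /26
Number of subnets: 8 = 2^3
New prefix = 26 - 3 = 23
Supernet: 104.112.192.0/23


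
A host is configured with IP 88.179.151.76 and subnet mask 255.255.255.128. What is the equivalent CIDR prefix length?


Binary: 11111111.11111111.11111111.10000000
Count leading 1s
Prefix: /25


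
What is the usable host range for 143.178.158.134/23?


Network: 143.178.158.0
Broadcast: 143.178.159.255
First usable = network + 1
Last usable = broadcast - 1
Range: 143.178.158.1 to 143.178.159.254


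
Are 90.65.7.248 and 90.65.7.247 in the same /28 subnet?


Mask: 255.255.255.240
90.65.7.248 AND mask = 90.65.7.240
90.65.7.247 AND mask = 90.65.7.240
Yes, same subnet (90.65.7.240)


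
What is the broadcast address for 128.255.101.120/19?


Network: 128.255.96.0/19
Host bits = 13
Set all host bits to 1:
Broadcast: 128.255.127.255


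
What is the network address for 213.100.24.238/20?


IP:   11010101.01100100.00011000.11101110
Mask: 11111111.11111111.11110000.00000000
AND operation:
Net:  11010101.01100100.00010000.00000000
Network: 213.100.16.0/20


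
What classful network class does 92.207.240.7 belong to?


First octet: 92
Binary: 01011100
0xxxxxxx -> Class A (1-126)
Class A, default mask 255.0.0.0 (/8)


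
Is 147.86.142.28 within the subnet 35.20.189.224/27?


Subnet network: 35.20.189.224
Test IP AND mask: 147.86.142.0
No, 147.86.142.28 is not in 35.20.189.224/27


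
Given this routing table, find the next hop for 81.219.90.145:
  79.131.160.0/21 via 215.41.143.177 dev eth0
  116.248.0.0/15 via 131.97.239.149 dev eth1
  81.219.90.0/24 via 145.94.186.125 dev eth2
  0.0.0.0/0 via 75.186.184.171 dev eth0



Longest prefix match for 81.219.90.145:
  /21 79.131.160.0: no
  /15 116.248.0.0: no
  /24 81.219.90.0: MATCH
  /0 0.0.0.0: MATCH
Selected: next-hop 145.94.186.125 via eth2 (matched /24)


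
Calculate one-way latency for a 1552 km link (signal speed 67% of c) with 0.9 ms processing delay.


Speed = 0.67 * 3e5 km/s = 201000 km/s
Propagation delay = 1552 / 201000 = 0.0077 s = 7.7214 ms
Processing delay = 0.9 ms
Total one-way latency = 8.6214 ms


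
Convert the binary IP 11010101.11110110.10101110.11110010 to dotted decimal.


11010101 = 213
11110110 = 246
10101110 = 174
11110010 = 242
IP: 213.246.174.242


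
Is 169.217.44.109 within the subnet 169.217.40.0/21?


Subnet network: 169.217.40.0
Test IP AND mask: 169.217.40.0
Yes, 169.217.44.109 is in 169.217.40.0/21


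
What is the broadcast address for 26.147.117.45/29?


Network: 26.147.117.40/29
Host bits = 3
Set all host bits to 1:
Broadcast: 26.147.117.47


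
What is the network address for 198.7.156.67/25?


IP:   11000110.00000111.10011100.01000011
Mask: 11111111.11111111.11111111.10000000
AND operation:
Net:  11000110.00000111.10011100.00000000
Network: 198.7.156.0/25


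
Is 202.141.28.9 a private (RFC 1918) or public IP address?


RFC 1918 private ranges:
  10.0.0.0/8 (10.0.0.0 - 10.255.255.255)
  172.16.0.0/12 (172.16.0.0 - 172.31.255.255)
  192.168.0.0/16 (192.168.0.0 - 192.168.255.255)
Public (not in any RFC 1918 range)


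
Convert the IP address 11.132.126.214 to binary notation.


11 = 00001011
132 = 10000100
126 = 01111110
214 = 11010110
Binary: 00001011.10000100.01111110.11010110


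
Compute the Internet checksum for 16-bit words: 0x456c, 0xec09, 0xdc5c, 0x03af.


Sum all words (with carry folding):
+ 0x456c = 0x456c
+ 0xec09 = 0x3176
+ 0xdc5c = 0x0dd3
+ 0x03af = 0x1182
One's complement: ~0x1182
Checksum = 0xee7d


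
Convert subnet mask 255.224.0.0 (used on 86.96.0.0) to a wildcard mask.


Subnet mask: 255.224.0.0
Wildcard = 255.255.255.255 - subnet mask
255 - 255 = 0
255 - 224 = 31
255 - 0 = 255
255 - 0 = 255
Wildcard: 0.31.255.255


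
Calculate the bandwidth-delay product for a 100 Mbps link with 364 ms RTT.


BDP = bandwidth * RTT
= 100 Mbps * 364 ms
= 100 * 1e6 * 364 / 1000 bits
= 36400000 bits
= 4550000 bytes
= 4443.3594 KB
BDP = 36400000 bits (4550000 bytes)


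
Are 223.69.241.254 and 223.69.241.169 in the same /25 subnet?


Mask: 255.255.255.128
223.69.241.254 AND mask = 223.69.241.128
223.69.241.169 AND mask = 223.69.241.128
Yes, same subnet (223.69.241.128)


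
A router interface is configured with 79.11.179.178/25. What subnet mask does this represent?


/25 means 25 network bits, 7 host bits
Binary: 11111111111111111111111110000000
Mask: 255.255.255.128


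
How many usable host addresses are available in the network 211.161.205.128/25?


Host bits = 32 - 25 = 7
Total addresses = 2^7 = 128
Usable = total - 2 (network and broadcast)
Usable hosts: 126


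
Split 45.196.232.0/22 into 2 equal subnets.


New prefix = 22 + 1 = 23
Each subnet has 512 addresses
  45.196.232.0/23
  45.196.234.0/23
Subnets: 45.196.232.0/23, 45.196.234.0/23


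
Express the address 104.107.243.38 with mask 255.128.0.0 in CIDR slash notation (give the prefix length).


Binary: 11111111.10000000.00000000.00000000
Count leading 1s
Prefix: /9


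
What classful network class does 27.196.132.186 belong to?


First octet: 27
Binary: 00011011
0xxxxxxx -> Class A (1-126)
Class A, default mask 255.0.0.0 (/8)


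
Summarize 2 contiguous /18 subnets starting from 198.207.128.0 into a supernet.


Original prefix: /18
Number of subnets: 2 = 2^1
New prefix = 18 - 1 = 17
Supernet: 198.207.128.0/17


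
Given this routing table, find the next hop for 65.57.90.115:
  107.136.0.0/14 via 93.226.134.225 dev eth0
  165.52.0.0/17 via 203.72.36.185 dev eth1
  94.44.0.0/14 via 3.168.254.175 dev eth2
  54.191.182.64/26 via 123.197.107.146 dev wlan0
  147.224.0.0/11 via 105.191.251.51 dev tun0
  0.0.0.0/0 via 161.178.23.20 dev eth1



Longest prefix match for 65.57.90.115:
  /14 107.136.0.0: no
  /17 165.52.0.0: no
  /14 94.44.0.0: no
  /26 54.191.182.64: no
  /11 147.224.0.0: no
  /0 0.0.0.0: MATCH
Selected: next-hop 161.178.23.20 via eth1 (matched /0)


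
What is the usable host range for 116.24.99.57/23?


Network: 116.24.98.0
Broadcast: 116.24.99.255
First usable = network + 1
Last usable = broadcast - 1
Range: 116.24.98.1 to 116.24.99.254


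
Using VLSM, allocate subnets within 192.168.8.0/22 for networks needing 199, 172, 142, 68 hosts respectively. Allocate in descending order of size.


199 hosts -> /24 (254 usable): 192.168.8.0/24
172 hosts -> /24 (254 usable): 192.168.9.0/24
142 hosts -> /24 (254 usable): 192.168.10.0/24
68 hosts -> /25 (126 usable): 192.168.11.0/25
Allocation: 192.168.8.0/24 (199 hosts, 254 usable); 192.168.9.0/24 (172 hosts, 254 usable); 192.168.10.0/24 (142 hosts, 254 usable); 192.168.11.0/25 (68 hosts, 126 usable)


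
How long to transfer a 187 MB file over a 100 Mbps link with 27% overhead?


Effective throughput = 100 * (1 - 27/100) = 73 Mbps
File size in Mb = 187 * 8 = 1496 Mb
Time = 1496 / 73
Time = 20.4932 seconds


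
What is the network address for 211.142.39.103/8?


IP:   11010011.10001110.00100111.01100111
Mask: 11111111.00000000.00000000.00000000
AND operation:
Net:  11010011.00000000.00000000.00000000
Network: 211.0.0.0/8


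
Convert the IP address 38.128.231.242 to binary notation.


38 = 00100110
128 = 10000000
231 = 11100111
242 = 11110010
Binary: 00100110.10000000.11100111.11110010


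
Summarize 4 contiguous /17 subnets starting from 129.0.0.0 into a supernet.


Original prefix: /17
Number of subnets: 4 = 2^2
New prefix = 17 - 2 = 15
Supernet: 129.0.0.0/15


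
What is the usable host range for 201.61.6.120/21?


Network: 201.61.0.0
Broadcast: 201.61.7.255
First usable = network + 1
Last usable = broadcast - 1
Range: 201.61.0.1 to 201.61.7.254


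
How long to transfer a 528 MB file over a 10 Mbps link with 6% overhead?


Effective throughput = 10 * (1 - 6/100) = 9.4 Mbps
File size in Mb = 528 * 8 = 4224 Mb
Time = 4224 / 9.4
Time = 449.3617 seconds


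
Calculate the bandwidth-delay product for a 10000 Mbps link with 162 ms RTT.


BDP = bandwidth * RTT
= 10000 Mbps * 162 ms
= 10000 * 1e6 * 162 / 1000 bits
= 1620000000 bits
= 202500000 bytes
= 197753.9062 KB
BDP = 1620000000 bits (202500000 bytes)


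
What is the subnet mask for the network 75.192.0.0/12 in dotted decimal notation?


/12 means 12 network bits, 20 host bits
Binary: 11111111111100000000000000000000
Mask: 255.240.0.0


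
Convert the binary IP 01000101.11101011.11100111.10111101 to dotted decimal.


01000101 = 69
11101011 = 235
11100111 = 231
10111101 = 189
IP: 69.235.231.189


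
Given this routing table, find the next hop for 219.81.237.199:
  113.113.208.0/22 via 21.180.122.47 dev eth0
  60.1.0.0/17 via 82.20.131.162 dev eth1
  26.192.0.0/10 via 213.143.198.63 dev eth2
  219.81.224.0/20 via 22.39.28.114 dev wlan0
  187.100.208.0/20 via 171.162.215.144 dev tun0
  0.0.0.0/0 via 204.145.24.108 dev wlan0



Longest prefix match for 219.81.237.199:
  /22 113.113.208.0: no
  /17 60.1.0.0: no
  /10 26.192.0.0: no
  /20 219.81.224.0: MATCH
  /20 187.100.208.0: no
  /0 0.0.0.0: MATCH
Selected: next-hop 22.39.28.114 via wlan0 (matched /20)


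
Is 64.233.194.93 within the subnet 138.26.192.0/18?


Subnet network: 138.26.192.0
Test IP AND mask: 64.233.192.0
No, 64.233.194.93 is not in 138.26.192.0/18


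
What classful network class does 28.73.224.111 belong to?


First octet: 28
Binary: 00011100
0xxxxxxx -> Class A (1-126)
Class A, default mask 255.0.0.0 (/8)


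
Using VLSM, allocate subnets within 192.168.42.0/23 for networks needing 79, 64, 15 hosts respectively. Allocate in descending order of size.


79 hosts -> /25 (126 usable): 192.168.42.0/25
64 hosts -> /25 (126 usable): 192.168.42.128/25
15 hosts -> /27 (30 usable): 192.168.43.0/27
Allocation: 192.168.42.0/25 (79 hosts, 126 usable); 192.168.42.128/25 (64 hosts, 126 usable); 192.168.43.0/27 (15 hosts, 30 usable)


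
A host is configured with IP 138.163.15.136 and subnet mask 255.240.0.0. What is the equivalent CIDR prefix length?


Binary: 11111111.11110000.00000000.00000000
Count leading 1s
Prefix: /12


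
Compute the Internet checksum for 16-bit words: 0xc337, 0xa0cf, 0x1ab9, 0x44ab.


Sum all words (with carry folding):
+ 0xc337 = 0xc337
+ 0xa0cf = 0x6407
+ 0x1ab9 = 0x7ec0
+ 0x44ab = 0xc36b
One's complement: ~0xc36b
Checksum = 0x3c94


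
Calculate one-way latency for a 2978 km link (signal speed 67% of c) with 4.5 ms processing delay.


Speed = 0.67 * 3e5 km/s = 201000 km/s
Propagation delay = 2978 / 201000 = 0.0148 s = 14.8159 ms
Processing delay = 4.5 ms
Total one-way latency = 19.3159 ms


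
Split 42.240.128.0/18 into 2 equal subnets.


New prefix = 18 + 1 = 19
Each subnet has 8192 addresses
  42.240.128.0/19
  42.240.160.0/19
Subnets: 42.240.128.0/19, 42.240.160.0/19


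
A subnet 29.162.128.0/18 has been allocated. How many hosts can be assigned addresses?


Host bits = 32 - 18 = 14
Total addresses = 2^14 = 16384
Usable = total - 2 (network and broadcast)
Usable hosts: 16382


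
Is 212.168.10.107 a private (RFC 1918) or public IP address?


RFC 1918 private ranges:
  10.0.0.0/8 (10.0.0.0 - 10.255.255.255)
  172.16.0.0/12 (172.16.0.0 - 172.31.255.255)
  192.168.0.0/16 (192.168.0.0 - 192.168.255.255)
Public (not in any RFC 1918 range)


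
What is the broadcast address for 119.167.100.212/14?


Network: 119.164.0.0/14
Host bits = 18
Set all host bits to 1:
Broadcast: 119.167.255.255


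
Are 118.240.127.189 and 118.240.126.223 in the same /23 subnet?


Mask: 255.255.254.0
118.240.127.189 AND mask = 118.240.126.0
118.240.126.223 AND mask = 118.240.126.0
Yes, same subnet (118.240.126.0)


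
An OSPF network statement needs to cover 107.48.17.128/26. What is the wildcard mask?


Subnet mask: 255.255.255.192
Wildcard = 255.255.255.255 - subnet mask
255 - 255 = 0
255 - 255 = 0
255 - 255 = 0
255 - 192 = 63
Wildcard: 0.0.0.63


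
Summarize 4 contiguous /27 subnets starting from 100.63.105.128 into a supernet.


Original prefix: /27
Number of subnets: 4 = 2^2
New prefix = 27 - 2 = 25
Supernet: 100.63.105.128/25


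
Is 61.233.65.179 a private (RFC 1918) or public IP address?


RFC 1918 private ranges:
  10.0.0.0/8 (10.0.0.0 - 10.255.255.255)
  172.16.0.0/12 (172.16.0.0 - 172.31.255.255)
  192.168.0.0/16 (192.168.0.0 - 192.168.255.255)
Public (not in any RFC 1918 range)


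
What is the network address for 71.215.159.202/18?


IP:   01000111.11010111.10011111.11001010
Mask: 11111111.11111111.11000000.00000000
AND operation:
Net:  01000111.11010111.10000000.00000000
Network: 71.215.128.0/18


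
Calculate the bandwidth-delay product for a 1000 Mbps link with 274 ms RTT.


BDP = bandwidth * RTT
= 1000 Mbps * 274 ms
= 1000 * 1e6 * 274 / 1000 bits
= 274000000 bits
= 34250000 bytes
= 33447.2656 KB
BDP = 274000000 bits (34250000 bytes)


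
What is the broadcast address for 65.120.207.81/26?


Network: 65.120.207.64/26
Host bits = 6
Set all host bits to 1:
Broadcast: 65.120.207.127


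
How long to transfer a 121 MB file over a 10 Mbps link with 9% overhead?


Effective throughput = 10 * (1 - 9/100) = 9.1 Mbps
File size in Mb = 121 * 8 = 968 Mb
Time = 968 / 9.1
Time = 106.3736 seconds


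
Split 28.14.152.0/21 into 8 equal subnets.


New prefix = 21 + 3 = 24
Each subnet has 256 addresses
  28.14.152.0/24
  28.14.153.0/24
  28.14.154.0/24
  28.14.155.0/24
  28.14.156.0/24
  28.14.157.0/24
  28.14.158.0/24
  28.14.159.0/24
Subnets: 28.14.152.0/24, 28.14.153.0/24, 28.14.154.0/24, 28.14.155.0/24, 28.14.156.0/24, 28.14.157.0/24, 28.14.158.0/24, 28.14.159.0/24
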